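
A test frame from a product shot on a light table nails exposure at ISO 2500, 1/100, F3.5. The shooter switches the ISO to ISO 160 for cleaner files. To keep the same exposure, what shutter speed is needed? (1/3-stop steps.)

1/6s

ISO: 2500 → 2000 → 1600 → 1250 → 1000 → 800 → 640 → 500 → 400 → 320 → 250 → 200 → 160 — 4 stops lower (darker).
Need 4 stops brighter from the shutter speed: 1/100 → 1/80 → 1/60 → 1/50 → 1/40 → 1/30 → 1/25 → 1/20 → 1/15 → 1/13 → 1/10 → 1/8 → 1/6.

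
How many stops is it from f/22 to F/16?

1 stop

f/22 → f/16 — count the steps: 1 stop.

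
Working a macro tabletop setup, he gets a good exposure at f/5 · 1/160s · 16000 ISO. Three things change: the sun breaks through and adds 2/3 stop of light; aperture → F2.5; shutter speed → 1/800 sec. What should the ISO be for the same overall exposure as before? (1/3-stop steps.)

Scene light: 2/3 stop brighter.
Aperture: f/5 → f/4.5 → f/4 → f/3.5 → f/3.2 → f/2.8 → f/2.5 — 2 stops opened up (brighter).
Shutter speed: 1/160 → 1/200 → 1/250 → 1/320 → 1/400 → 1/500 → 1/640 → 1/800 — 2 1/3 stops faster (darker).
Net so far: 1/3 stop brighter. ISO: 16000 → 12800.

ISO 12800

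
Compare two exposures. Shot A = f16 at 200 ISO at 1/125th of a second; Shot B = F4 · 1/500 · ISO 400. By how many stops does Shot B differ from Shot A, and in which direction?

3 stops brighter

Aperture: f/16 → f/11 → f/8 → f/5.6 → f/4 — 4 stops wider (brighter).
Shutter speed: 1/125 → 1/250 → 1/500 — 2 stops shorter (darker).
ISO: 200 → 400 — 1 stop higher (brighter).
Net: +4 −2 +1 = +3 stops.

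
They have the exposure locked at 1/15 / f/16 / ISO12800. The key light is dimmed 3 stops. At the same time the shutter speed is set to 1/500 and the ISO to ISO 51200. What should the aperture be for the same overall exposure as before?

Scene light: 3 stops darker.
Shutter speed: 1/15 → 1/30 → 1/60 → 1/125 → 1/250 → 1/500 — 5 stops shorter (darker).
ISO: 12800 → 25600 → 51200 — 2 stops higher (brighter).
Net so far: 6 stops darker. Aperture: f/16 → f/11 → f/8 → f/5.6 → f/4 → f/2.8 → f/2.

f/2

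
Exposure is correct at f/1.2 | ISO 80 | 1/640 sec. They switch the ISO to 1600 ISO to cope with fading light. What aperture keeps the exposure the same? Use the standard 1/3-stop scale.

ISO: 80 → 100 → 125 → 160 → 200 → 250 → 320 → 400 → 500 → 640 → 800 → 1000 → 1250 → 1600 — 4 1/3 stops raised (brighter).
Need 4 1/3 stops darker from the aperture: f/1.2 → f/1.4 → f/1.6 → f/1.8 → f/2 → f/2.2 → f/2.5 → f/2.8 → f/3.2 → f/3.5 → f/4 → f/4.5 → f/5 → f/5.6.

f/5.6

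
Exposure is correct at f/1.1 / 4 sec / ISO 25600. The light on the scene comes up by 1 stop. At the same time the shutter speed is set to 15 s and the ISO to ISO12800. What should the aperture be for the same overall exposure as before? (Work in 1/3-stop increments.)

f/2.2

Scene light: 1 stop brighter.
Shutter speed: 4 → 5 → 6 → 8 → 10 → 13 → 15 — 2 stops slower (brighter).
ISO: 25600 → 20000 → 16000 → 12800 — 1 stop dropped (darker).
Net so far: 2 stops brighter. Aperture: f/1.1 → f/1.2 → f/1.4 → f/1.6 → f/1.8 → f/2 → f/2.2.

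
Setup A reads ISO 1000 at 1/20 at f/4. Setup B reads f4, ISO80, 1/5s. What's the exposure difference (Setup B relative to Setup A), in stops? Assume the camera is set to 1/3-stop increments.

Aperture: unchanged.
Shutter speed: 1/20 → 1/15 → 1/13 → 1/10 → 1/8 → 1/6 → 1/5 — 2 stops slower (brighter).
ISO: 1000 → 800 → 640 → 500 → 400 → 320 → 250 → 200 → 160 → 125 → 100 → 80 — 3 2/3 stops dropped (darker).
Net: +2 −3 2/3 = −1 2/3 stops.

1 2/3 stops darker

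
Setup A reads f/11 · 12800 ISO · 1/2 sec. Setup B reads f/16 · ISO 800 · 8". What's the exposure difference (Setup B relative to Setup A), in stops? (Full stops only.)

Aperture: f/11 → f/16 — 1 stop smaller aperture (darker).
Shutter speed: 1/2 → 1 → 2 → 4 → 8 — 4 stops slower (brighter).
ISO: 12800 → 6400 → 3200 → 1600 → 800 — 4 stops dropped (darker).
Net: −1 +4 −4 = −1 stop.

1 stop darker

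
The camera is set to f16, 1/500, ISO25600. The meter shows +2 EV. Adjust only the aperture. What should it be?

f/32

Overexposed by 2 stops → need 2 stops darker.
Aperture: f/16 → f/22 → f/32.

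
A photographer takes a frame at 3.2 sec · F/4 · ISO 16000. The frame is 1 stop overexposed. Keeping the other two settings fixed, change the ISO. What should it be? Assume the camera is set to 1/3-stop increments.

ISO 8000

Overexposed by 1 stop → need 1 stop darker.
ISO: 16000 → 12800 → 10000 → 8000.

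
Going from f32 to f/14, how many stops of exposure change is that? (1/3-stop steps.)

2 1/3 stops

f/32 → f/29 → f/25 → f/22 → f/20 → f/18 → f/16 → f/14 — count the steps: 7 third-stops = 2 1/3 stops.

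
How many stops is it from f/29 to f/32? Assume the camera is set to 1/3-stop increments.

1/3 stop

f/29 → f/32 — count the steps: 1 third-stops = 1/3 stop.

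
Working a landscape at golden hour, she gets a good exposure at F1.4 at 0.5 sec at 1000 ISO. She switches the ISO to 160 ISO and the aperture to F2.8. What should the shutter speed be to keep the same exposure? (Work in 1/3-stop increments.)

13 s

ISO: 1000 → 800 → 640 → 500 → 400 → 320 → 250 → 200 → 160 — 2 2/3 stops dropped (darker).
Aperture: f/1.4 → f/1.6 → f/1.8 → f/2 → f/2.2 → f/2.5 → f/2.8 — 2 stops smaller aperture (darker).
Net change so far: 4 2/3 stops darker. Offset with the shutter speed: 0.5 → 0.6 → 0.8 → 1 → 1.3 → 1.6 → 2 → 2.5 → 3.2 → 4 → 5 → 6 → 8 → 10 → 13.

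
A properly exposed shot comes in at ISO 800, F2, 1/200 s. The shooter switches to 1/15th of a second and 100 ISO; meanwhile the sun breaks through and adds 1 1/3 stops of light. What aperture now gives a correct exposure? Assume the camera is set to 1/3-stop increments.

f/4

Scene light: 1 1/3 stops brighter.
Shutter speed: 1/200 → 1/160 → 1/125 → 1/100 → 1/80 → 1/60 → 1/50 → 1/40 → 1/30 → 1/25 → 1/20 → 1/15 — 3 2/3 stops longer (brighter).
ISO: 800 → 640 → 500 → 400 → 320 → 250 → 200 → 160 → 125 → 100 — 3 stops lower (darker).
Net so far: 2 stops brighter. Aperture: f/2 → f/2.2 → f/2.5 → f/2.8 → f/3.2 → f/3.5 → f/4.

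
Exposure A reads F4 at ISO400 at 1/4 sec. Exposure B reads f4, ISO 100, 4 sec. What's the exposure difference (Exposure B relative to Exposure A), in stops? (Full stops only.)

Aperture: unchanged.
Shutter speed: 1/4 → 1/2 → 1 → 2 → 4 — 4 stops longer (brighter).
ISO: 400 → 200 → 100 — 2 stops lower (darker).
Net: +4 −2 = +2 stops.

2 stops brighter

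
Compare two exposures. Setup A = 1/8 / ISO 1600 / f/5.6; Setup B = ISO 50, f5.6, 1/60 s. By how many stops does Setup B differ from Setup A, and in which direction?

8 stops darker

Aperture: unchanged.
Shutter speed: 1/8 → 1/15 → 1/30 → 1/60 — 3 stops faster (darker).
ISO: 1600 → 800 → 400 → 200 → 100 → 50 — 5 stops dropped (darker).
Net: −3 −5 = −8 stops.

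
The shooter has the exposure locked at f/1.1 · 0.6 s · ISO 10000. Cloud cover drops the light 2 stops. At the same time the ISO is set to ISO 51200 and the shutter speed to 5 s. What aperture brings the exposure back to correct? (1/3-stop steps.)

Scene light: 2 stops darker.
ISO: 10000 → 12800 → 16000 → 20000 → 25600 → 32000 → 40000 → 51200 — 2 1/3 stops higher (brighter).
Shutter speed: 0.6 → 0.8 → 1 → 1.3 → 1.6 → 2 → 2.5 → 3.2 → 4 → 5 — 3 stops longer (brighter).
Net so far: 3 1/3 stops brighter. Aperture: f/1.1 → f/1.2 → f/1.4 → f/1.6 → f/1.8 → f/2 → f/2.2 → f/2.5 → f/2.8 → f/3.2 → f/3.5.

f/3.5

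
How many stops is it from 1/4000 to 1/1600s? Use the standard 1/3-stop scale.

1 1/3 stops

1/4000 → 1/3200 → 1/2500 → 1/2000 → 1/1600 — count the steps: 4 third-stops = 1 1/3 stops.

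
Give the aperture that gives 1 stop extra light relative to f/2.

f/1.4

Aperture: f/2 → f/1.4 — 1 stop opened up (brighter).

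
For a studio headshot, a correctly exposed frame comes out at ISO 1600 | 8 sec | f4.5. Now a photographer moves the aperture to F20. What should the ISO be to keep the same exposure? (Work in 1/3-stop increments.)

Aperture: f/4.5 → f/5 → f/5.6 → f/6.3 → f/7.1 → f/8 → f/9 → f/10 → f/11 → f/13 → f/14 → f/16 → f/18 → f/20 — 4 1/3 stops stopped down (darker).
Need 4 1/3 stops brighter from the ISO: 1600 → 2000 → 2500 → 3200 → 4000 → 5000 → 6400 → 8000 → 10000 → 12800 → 16000 → 20000 → 25600 → 32000.

ISO 32000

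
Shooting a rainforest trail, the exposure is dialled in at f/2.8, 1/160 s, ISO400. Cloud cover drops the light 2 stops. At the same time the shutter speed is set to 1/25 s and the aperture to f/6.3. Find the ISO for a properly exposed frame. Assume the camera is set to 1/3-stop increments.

ISO 1250

Scene light: 2 stops darker.
Shutter speed: 1/160 → 1/125 → 1/100 → 1/80 → 1/60 → 1/50 → 1/40 → 1/30 → 1/25 — 2 2/3 stops longer (brighter).
Aperture: f/2.8 → f/3.2 → f/3.5 → f/4 → f/4.5 → f/5 → f/5.6 → f/6.3 — 2 1/3 stops narrower (darker).
Net so far: 1 2/3 stops darker. ISO: 400 → 500 → 640 → 800 → 1000 → 1250.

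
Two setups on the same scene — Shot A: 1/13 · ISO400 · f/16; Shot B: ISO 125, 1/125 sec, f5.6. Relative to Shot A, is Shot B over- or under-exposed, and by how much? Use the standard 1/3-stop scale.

2 stops darker

Aperture: f/16 → f/14 → f/13 → f/11 → f/10 → f/9 → f/8 → f/7.1 → f/6.3 → f/5.6 — 3 stops larger aperture (brighter).
Shutter speed: 1/13 → 1/15 → 1/20 → 1/25 → 1/30 → 1/40 → 1/50 → 1/60 → 1/80 → 1/100 → 1/125 — 3 1/3 stops shorter (darker).
ISO: 400 → 320 → 250 → 200 → 160 → 125 — 1 2/3 stops lower (darker).
Net: +3 −3 1/3 −1 2/3 = −2 stops.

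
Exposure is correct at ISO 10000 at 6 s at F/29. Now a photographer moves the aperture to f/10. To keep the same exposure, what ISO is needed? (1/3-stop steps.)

ISO 1250

Aperture: f/29 → f/25 → f/22 → f/20 → f/18 → f/16 → f/14 → f/13 → f/11 → f/10 — 3 stops wider (brighter).
Need 3 stops darker from the ISO: 10000 → 8000 → 6400 → 5000 → 4000 → 3200 → 2500 → 2000 → 1600 → 1250.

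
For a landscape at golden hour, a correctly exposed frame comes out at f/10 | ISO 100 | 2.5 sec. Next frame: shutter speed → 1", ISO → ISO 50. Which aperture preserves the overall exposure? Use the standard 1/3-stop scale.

f/4.5

Shutter speed: 2.5 → 2 → 1.6 → 1.3 → 1 — 1 1/3 stops shorter (darker).
ISO: 100 → 80 → 64 → 50 — 1 stop dropped (darker).
Net change so far: 2 1/3 stops darker. Offset with the aperture: f/10 → f/9 → f/8 → f/7.1 → f/6.3 → f/5.6 → f/5 → f/4.5.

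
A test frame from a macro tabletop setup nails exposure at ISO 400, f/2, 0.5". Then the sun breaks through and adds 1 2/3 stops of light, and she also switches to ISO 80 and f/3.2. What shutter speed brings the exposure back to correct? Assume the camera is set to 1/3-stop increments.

Scene light: 1 2/3 stops brighter.
ISO: 400 → 320 → 250 → 200 → 160 → 125 → 100 → 80 — 2 1/3 stops dropped (darker).
Aperture: f/2 → f/2.2 → f/2.5 → f/2.8 → f/3.2 — 1 1/3 stops stopped down (darker).
Net so far: 2 stops darker. Shutter speed: 0.5 → 0.6 → 0.8 → 1 → 1.3 → 1.6 → 2.

2 s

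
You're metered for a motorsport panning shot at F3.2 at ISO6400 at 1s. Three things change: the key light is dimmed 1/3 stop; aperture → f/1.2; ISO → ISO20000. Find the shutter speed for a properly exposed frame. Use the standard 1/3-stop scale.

Scene light: 1/3 stop darker.
Aperture: f/3.2 → f/2.8 → f/2.5 → f/2.2 → f/2 → f/1.8 → f/1.6 → f/1.4 → f/1.2 — 2 2/3 stops wider (brighter).
ISO: 6400 → 8000 → 10000 → 12800 → 16000 → 20000 — 1 2/3 stops higher (brighter).
Net so far: 4 stops brighter. Shutter speed: 1 → 0.8 → 0.6 → 0.5 → 0.4 → 0.3 → 1/4 → 1/5 → 1/6 → 1/8 → 1/10 → 1/13 → 1/15.

1/15s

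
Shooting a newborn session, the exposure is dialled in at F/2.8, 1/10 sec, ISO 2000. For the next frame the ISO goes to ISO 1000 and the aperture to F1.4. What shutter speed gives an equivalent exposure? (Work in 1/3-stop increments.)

1/20s

ISO: 2000 → 1600 → 1250 → 1000 — 1 stop dropped (darker).
Aperture: f/2.8 → f/2.5 → f/2.2 → f/2 → f/1.8 → f/1.6 → f/1.4 — 2 stops wider (brighter).
Net change so far: 1 stop brighter. Offset with the shutter speed: 1/10 → 1/13 → 1/15 → 1/20.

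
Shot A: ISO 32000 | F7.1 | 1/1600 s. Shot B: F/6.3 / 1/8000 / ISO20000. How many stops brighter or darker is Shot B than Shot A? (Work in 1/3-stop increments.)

2 2/3 stops darker

Aperture: f/7.1 → f/6.3 — 1/3 stop larger aperture (brighter).
Shutter speed: 1/1600 → 1/2000 → 1/2500 → 1/3200 → 1/4000 → 1/5000 → 1/6400 → 1/8000 — 2 1/3 stops faster (darker).
ISO: 32000 → 25600 → 20000 — 2/3 stop lower (darker).
Net: +1/3 −2 1/3 −2/3 = −2 2/3 stops.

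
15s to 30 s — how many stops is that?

15 → 30 — count the steps: 1 stop.

1 stop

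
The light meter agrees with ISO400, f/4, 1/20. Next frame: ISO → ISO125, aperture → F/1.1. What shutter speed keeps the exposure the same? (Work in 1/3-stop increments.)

ISO: 400 → 320 → 250 → 200 → 160 → 125 — 1 2/3 stops lower (darker).
Aperture: f/4 → f/3.5 → f/3.2 → f/2.8 → f/2.5 → f/2.2 → f/2 → f/1.8 → f/1.6 → f/1.4 → f/1.2 → f/1.1 — 3 2/3 stops wider (brighter).
Net change so far: 2 stops brighter. Offset with the shutter speed: 1/20 → 1/25 → 1/30 → 1/40 → 1/50 → 1/60 → 1/80.

1/80s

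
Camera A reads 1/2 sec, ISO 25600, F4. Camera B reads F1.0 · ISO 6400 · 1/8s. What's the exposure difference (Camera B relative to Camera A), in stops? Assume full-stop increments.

same exposure (0 stops)

Aperture: f/4 → f/2.8 → f/2 → f/1.4 → f/1.0 — 4 stops larger aperture (brighter).
Shutter speed: 1/2 → 1/4 → 1/8 — 2 stops shorter (darker).
ISO: 25600 → 12800 → 6400 — 2 stops dropped (darker).
Net: +4 −2 −2 = 0 stops.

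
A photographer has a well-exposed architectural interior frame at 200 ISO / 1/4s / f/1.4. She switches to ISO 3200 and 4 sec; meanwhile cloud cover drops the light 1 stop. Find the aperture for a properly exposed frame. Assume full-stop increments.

Scene light: 1 stop darker.
ISO: 200 → 400 → 800 → 1600 → 3200 — 4 stops higher (brighter).
Shutter speed: 1/4 → 1/2 → 1 → 2 → 4 — 4 stops slower (brighter).
Net so far: 7 stops brighter. Aperture: f/1.4 → f/2 → f/2.8 → f/4 → f/5.6 → f/8 → f/11 → f/16.

f/16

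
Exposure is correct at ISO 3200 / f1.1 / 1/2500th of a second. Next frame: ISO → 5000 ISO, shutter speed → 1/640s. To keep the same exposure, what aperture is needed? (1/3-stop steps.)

f/2.8

ISO: 3200 → 4000 → 5000 — 2/3 stop higher (brighter).
Shutter speed: 1/2500 → 1/2000 → 1/1600 → 1/1250 → 1/1000 → 1/800 → 1/640 — 2 stops longer (brighter).
Net change so far: 2 2/3 stops brighter. Offset with the aperture: f/1.1 → f/1.2 → f/1.4 → f/1.6 → f/1.8 → f/2 → f/2.2 → f/2.5 → f/2.8.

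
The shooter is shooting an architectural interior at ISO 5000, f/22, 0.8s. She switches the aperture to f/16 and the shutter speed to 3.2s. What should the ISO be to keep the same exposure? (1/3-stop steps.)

Aperture: f/22 → f/20 → f/18 → f/16 — 1 stop opened up (brighter).
Shutter speed: 0.8 → 1 → 1.3 → 1.6 → 2 → 2.5 → 3.2 — 2 stops longer (brighter).
Net change so far: 3 stops brighter. Offset with the ISO: 5000 → 4000 → 3200 → 2500 → 2000 → 1600 → 1250 → 1000 → 800 → 640.

ISO 640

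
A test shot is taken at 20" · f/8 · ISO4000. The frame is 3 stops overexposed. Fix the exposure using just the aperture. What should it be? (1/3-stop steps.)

Overexposed by 3 stops → need 3 stops darker.
Aperture: f/8 → f/9 → f/10 → f/11 → f/13 → f/14 → f/16 → f/18 → f/20 → f/22.

f/22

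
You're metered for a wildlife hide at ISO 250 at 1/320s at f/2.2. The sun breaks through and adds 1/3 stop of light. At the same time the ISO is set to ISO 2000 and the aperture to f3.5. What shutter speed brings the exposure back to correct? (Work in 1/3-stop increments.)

Scene light: 1/3 stop brighter.
ISO: 250 → 320 → 400 → 500 → 640 → 800 → 1000 → 1250 → 1600 → 2000 — 3 stops raised (brighter).
Aperture: f/2.2 → f/2.5 → f/2.8 → f/3.2 → f/3.5 — 1 1/3 stops smaller aperture (darker).
Net so far: 2 stops brighter. Shutter speed: 1/320 → 1/400 → 1/500 → 1/640 → 1/800 → 1/1000 → 1/1250.

1/1250s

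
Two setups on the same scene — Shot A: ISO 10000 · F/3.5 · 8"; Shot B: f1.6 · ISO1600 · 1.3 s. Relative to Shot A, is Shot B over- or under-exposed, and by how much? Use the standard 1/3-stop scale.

Aperture: f/3.5 → f/3.2 → f/2.8 → f/2.5 → f/2.2 → f/2 → f/1.8 → f/1.6 — 2 1/3 stops larger aperture (brighter).
Shutter speed: 8 → 6 → 5 → 4 → 3.2 → 2.5 → 2 → 1.6 → 1.3 — 2 2/3 stops faster (darker).
ISO: 10000 → 8000 → 6400 → 5000 → 4000 → 3200 → 2500 → 2000 → 1600 — 2 2/3 stops lower (darker).
Net: +2 1/3 −2 2/3 −2 2/3 = −3 stops.

3 stops darker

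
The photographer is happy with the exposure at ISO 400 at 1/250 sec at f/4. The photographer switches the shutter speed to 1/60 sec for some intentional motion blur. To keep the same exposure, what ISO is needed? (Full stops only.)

ISO 100

Shutter speed: 1/250 → 1/125 → 1/60 — 2 stops longer (brighter).
Need 2 stops darker from the ISO: 400 → 200 → 100.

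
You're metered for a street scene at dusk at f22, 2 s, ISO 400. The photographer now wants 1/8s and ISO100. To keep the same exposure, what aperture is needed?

Shutter speed: 2 → 1 → 1/2 → 1/4 → 1/8 — 4 stops shorter (darker).
ISO: 400 → 200 → 100 — 2 stops lower (darker).
Net change so far: 6 stops darker. Offset with the aperture: f/22 → f/16 → f/11 → f/8 → f/5.6 → f/4 → f/2.8.

f/2.8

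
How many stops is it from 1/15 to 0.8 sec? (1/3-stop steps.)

1/15 → 1/13 → 1/10 → 1/8 → 1/6 → 1/5 → 1/4 → 0.3 → 0.4 → 0.5 → 0.6 → 0.8 — count the steps: 11 third-stops = 3 2/3 stops.

3 2/3 stops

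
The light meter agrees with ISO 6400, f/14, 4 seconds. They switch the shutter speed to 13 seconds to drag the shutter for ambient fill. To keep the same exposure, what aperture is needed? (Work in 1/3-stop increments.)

Shutter speed: 4 → 5 → 6 → 8 → 10 → 13 — 1 2/3 stops longer (brighter).
Need 1 2/3 stops darker from the aperture: f/14 → f/16 → f/18 → f/20 → f/22 → f/25.

f/25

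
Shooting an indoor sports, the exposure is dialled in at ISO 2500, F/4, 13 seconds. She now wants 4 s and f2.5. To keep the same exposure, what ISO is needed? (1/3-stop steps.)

Shutter speed: 13 → 10 → 8 → 6 → 5 → 4 — 1 2/3 stops shorter (darker).
Aperture: f/4 → f/3.5 → f/3.2 → f/2.8 → f/2.5 — 1 1/3 stops larger aperture (brighter).
Net change so far: 1/3 stop darker. Offset with the ISO: 2500 → 3200.

ISO 3200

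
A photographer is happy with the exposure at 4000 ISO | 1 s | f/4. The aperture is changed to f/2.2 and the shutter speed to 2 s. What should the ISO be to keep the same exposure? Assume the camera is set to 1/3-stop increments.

ISO 640

Aperture: f/4 → f/3.5 → f/3.2 → f/2.8 → f/2.5 → f/2.2 — 1 2/3 stops wider (brighter).
Shutter speed: 1 → 1.3 → 1.6 → 2 — 1 stop longer (brighter).
Net change so far: 2 2/3 stops brighter. Offset with the ISO: 4000 → 3200 → 2500 → 2000 → 1600 → 1250 → 1000 → 800 → 640.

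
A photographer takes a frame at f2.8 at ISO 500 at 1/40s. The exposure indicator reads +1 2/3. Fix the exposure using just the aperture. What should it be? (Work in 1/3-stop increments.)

f/5

Overexposed by 1 2/3 stops → need 1 2/3 stops darker.
Aperture: f/2.8 → f/3.2 → f/3.5 → f/4 → f/4.5 → f/5.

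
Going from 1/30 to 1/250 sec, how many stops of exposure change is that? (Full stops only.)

1/30 → 1/60 → 1/125 → 1/250 — count the steps: 3 stops.

3 stops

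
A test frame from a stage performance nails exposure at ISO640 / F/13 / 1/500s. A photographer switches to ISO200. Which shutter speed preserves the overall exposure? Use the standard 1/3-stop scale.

ISO: 640 → 500 → 400 → 320 → 250 → 200 — 1 2/3 stops lower (darker).
Need 1 2/3 stops brighter from the shutter speed: 1/500 → 1/400 → 1/320 → 1/250 → 1/200 → 1/160.

1/160s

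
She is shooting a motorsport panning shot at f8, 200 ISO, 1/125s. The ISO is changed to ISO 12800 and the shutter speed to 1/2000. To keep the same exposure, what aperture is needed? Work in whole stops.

f/16

ISO: 200 → 400 → 800 → 1600 → 3200 → 6400 → 12800 — 6 stops higher (brighter).
Shutter speed: 1/125 → 1/250 → 1/500 → 1/1000 → 1/2000 — 4 stops faster (darker).
Net change so far: 2 stops brighter. Offset with the aperture: f/8 → f/11 → f/16.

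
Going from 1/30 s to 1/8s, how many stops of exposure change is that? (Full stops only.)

2 stops

1/30 → 1/15 → 1/8 — count the steps: 2 stops.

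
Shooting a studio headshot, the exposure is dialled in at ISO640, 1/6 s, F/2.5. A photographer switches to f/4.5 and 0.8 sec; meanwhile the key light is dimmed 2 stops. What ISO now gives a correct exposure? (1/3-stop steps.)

Scene light: 2 stops darker.
Aperture: f/2.5 → f/2.8 → f/3.2 → f/3.5 → f/4 → f/4.5 — 1 2/3 stops narrower (darker).
Shutter speed: 1/6 → 1/5 → 1/4 → 0.3 → 0.4 → 0.5 → 0.6 → 0.8 — 2 1/3 stops slower (brighter).
Net so far: 1 1/3 stops darker. ISO: 640 → 800 → 1000 → 1250 → 1600.

ISO 1600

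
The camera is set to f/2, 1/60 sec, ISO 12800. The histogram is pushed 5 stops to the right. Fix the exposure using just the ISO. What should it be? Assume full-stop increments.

Overexposed by 5 stops → need 5 stops darker.
ISO: 12800 → 6400 → 3200 → 1600 → 800 → 400.

ISO 400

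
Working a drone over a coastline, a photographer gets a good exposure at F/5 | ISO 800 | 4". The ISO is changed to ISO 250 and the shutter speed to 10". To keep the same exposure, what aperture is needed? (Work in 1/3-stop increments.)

f/4.5

ISO: 800 → 640 → 500 → 400 → 320 → 250 — 1 2/3 stops dropped (darker).
Shutter speed: 4 → 5 → 6 → 8 → 10 — 1 1/3 stops longer (brighter).
Net change so far: 1/3 stop darker. Offset with the aperture: f/5 → f/4.5.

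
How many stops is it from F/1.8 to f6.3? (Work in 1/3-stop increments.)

f/1.8 → f/2 → f/2.2 → f/2.5 → f/2.8 → f/3.2 → f/3.5 → f/4 → f/4.5 → f/5 → f/5.6 → f/6.3 — count the steps: 11 third-stops = 3 2/3 stops.

3 2/3 stops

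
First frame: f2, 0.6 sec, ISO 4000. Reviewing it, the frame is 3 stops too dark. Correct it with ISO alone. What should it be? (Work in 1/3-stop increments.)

Underexposed by 3 stops → need 3 stops brighter.
ISO: 4000 → 5000 → 6400 → 8000 → 10000 → 12800 → 16000 → 20000 → 25600 → 32000.

ISO 32000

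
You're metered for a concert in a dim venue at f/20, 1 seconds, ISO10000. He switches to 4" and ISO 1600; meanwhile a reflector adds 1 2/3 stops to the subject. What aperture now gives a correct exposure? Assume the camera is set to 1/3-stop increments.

Scene light: 1 2/3 stops brighter.
Shutter speed: 1 → 1.3 → 1.6 → 2 → 2.5 → 3.2 → 4 — 2 stops longer (brighter).
ISO: 10000 → 8000 → 6400 → 5000 → 4000 → 3200 → 2500 → 2000 → 1600 — 2 2/3 stops lower (darker).
Net so far: 1 stop brighter. Aperture: f/20 → f/22 → f/25 → f/29.

f/29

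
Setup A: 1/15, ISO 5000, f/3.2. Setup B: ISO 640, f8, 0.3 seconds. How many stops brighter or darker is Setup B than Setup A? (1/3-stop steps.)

3 1/3 stops darker

Aperture: f/3.2 → f/3.5 → f/4 → f/4.5 → f/5 → f/5.6 → f/6.3 → f/7.1 → f/8 — 2 2/3 stops smaller aperture (darker).
Shutter speed: 1/15 → 1/13 → 1/10 → 1/8 → 1/6 → 1/5 → 1/4 → 0.3 — 2 1/3 stops longer (brighter).
ISO: 5000 → 4000 → 3200 → 2500 → 2000 → 1600 → 1250 → 1000 → 800 → 640 — 3 stops dropped (darker).
Net: −2 2/3 +2 1/3 −3 = −3 1/3 stops.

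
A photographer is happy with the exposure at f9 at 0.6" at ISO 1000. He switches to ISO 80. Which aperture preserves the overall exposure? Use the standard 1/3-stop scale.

ISO: 1000 → 800 → 640 → 500 → 400 → 320 → 250 → 200 → 160 → 125 → 100 → 80 — 3 2/3 stops dropped (darker).
Need 3 2/3 stops brighter from the aperture: f/9 → f/8 → f/7.1 → f/6.3 → f/5.6 → f/5 → f/4.5 → f/4 → f/3.5 → f/3.2 → f/2.8 → f/2.5.

f/2.5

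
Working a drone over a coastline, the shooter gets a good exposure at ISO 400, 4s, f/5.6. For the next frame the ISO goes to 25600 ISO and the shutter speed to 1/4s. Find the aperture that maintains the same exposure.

ISO: 400 → 800 → 1600 → 3200 → 6400 → 12800 → 25600 — 6 stops raised (brighter).
Shutter speed: 4 → 2 → 1 → 1/2 → 1/4 — 4 stops faster (darker).
Net change so far: 2 stops brighter. Offset with the aperture: f/5.6 → f/8 → f/11.

f/11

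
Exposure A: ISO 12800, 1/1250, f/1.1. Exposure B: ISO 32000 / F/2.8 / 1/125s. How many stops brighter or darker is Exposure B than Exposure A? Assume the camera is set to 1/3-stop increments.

Aperture: f/1.1 → f/1.2 → f/1.4 → f/1.6 → f/1.8 → f/2 → f/2.2 → f/2.5 → f/2.8 — 2 2/3 stops narrower (darker).
Shutter speed: 1/1250 → 1/1000 → 1/800 → 1/640 → 1/500 → 1/400 → 1/320 → 1/250 → 1/200 → 1/160 → 1/125 — 3 1/3 stops slower (brighter).
ISO: 12800 → 16000 → 20000 → 25600 → 32000 — 1 1/3 stops raised (brighter).
Net: −2 2/3 +3 1/3 +1 1/3 = +2 stops.

2 stops brighter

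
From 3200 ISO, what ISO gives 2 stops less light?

ISO 800

ISO: 3200 → 1600 → 800 — 2 stops lower (darker).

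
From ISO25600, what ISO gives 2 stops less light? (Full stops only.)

ISO 6400

ISO: 25600 → 12800 → 6400 — 2 stops dropped (darker).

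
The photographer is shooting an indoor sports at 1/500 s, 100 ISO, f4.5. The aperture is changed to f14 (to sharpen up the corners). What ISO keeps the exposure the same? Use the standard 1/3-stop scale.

Aperture: f/4.5 → f/5 → f/5.6 → f/6.3 → f/7.1 → f/8 → f/9 → f/10 → f/11 → f/13 → f/14 — 3 1/3 stops smaller aperture (darker).
Need 3 1/3 stops brighter from the ISO: 100 → 125 → 160 → 200 → 250 → 320 → 400 → 500 → 640 → 800 → 1000.

ISO 1000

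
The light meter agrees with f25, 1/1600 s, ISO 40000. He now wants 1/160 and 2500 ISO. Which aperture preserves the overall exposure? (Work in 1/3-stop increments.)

f/20

Shutter speed: 1/1600 → 1/1250 → 1/1000 → 1/800 → 1/640 → 1/500 → 1/400 → 1/320 → 1/250 → 1/200 → 1/160 — 3 1/3 stops longer (brighter).
ISO: 40000 → 32000 → 25600 → 20000 → 16000 → 12800 → 10000 → 8000 → 6400 → 5000 → 4000 → 3200 → 2500 — 4 stops dropped (darker).
Net change so far: 2/3 stop darker. Offset with the aperture: f/25 → f/22 → f/20.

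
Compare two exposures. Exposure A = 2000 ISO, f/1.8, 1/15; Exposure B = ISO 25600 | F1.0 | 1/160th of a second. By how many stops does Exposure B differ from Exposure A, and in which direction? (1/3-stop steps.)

2 stops brighter

Aperture: f/1.8 → f/1.6 → f/1.4 → f/1.2 → f/1.1 → f/1.0 — 1 2/3 stops wider (brighter).
Shutter speed: 1/15 → 1/20 → 1/25 → 1/30 → 1/40 → 1/50 → 1/60 → 1/80 → 1/100 → 1/125 → 1/160 — 3 1/3 stops shorter (darker).
ISO: 2000 → 2500 → 3200 → 4000 → 5000 → 6400 → 8000 → 10000 → 12800 → 16000 → 20000 → 25600 — 3 2/3 stops higher (brighter).
Net: +1 2/3 −3 1/3 +3 2/3 = +2 stops.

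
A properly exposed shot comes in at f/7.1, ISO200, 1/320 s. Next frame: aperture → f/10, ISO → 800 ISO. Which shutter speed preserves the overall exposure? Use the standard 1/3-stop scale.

Aperture: f/7.1 → f/8 → f/9 → f/10 — 1 stop narrower (darker).
ISO: 200 → 250 → 320 → 400 → 500 → 640 → 800 — 2 stops higher (brighter).
Net change so far: 1 stop brighter. Offset with the shutter speed: 1/320 → 1/400 → 1/500 → 1/640.

1/640s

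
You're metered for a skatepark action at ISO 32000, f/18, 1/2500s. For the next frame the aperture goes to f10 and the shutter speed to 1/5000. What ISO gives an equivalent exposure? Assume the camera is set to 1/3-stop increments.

Aperture: f/18 → f/16 → f/14 → f/13 → f/11 → f/10 — 1 2/3 stops opened up (brighter).
Shutter speed: 1/2500 → 1/3200 → 1/4000 → 1/5000 — 1 stop shorter (darker).
Net change so far: 2/3 stop brighter. Offset with the ISO: 32000 → 25600 → 20000.

ISO 20000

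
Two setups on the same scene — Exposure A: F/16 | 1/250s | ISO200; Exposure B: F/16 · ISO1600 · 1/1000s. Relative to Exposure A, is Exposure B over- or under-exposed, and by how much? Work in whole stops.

Aperture: unchanged.
Shutter speed: 1/250 → 1/500 → 1/1000 — 2 stops shorter (darker).
ISO: 200 → 400 → 800 → 1600 — 3 stops raised (brighter).
Net: −2 +3 = +1 stop.

1 stop brighter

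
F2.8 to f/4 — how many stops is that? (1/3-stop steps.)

1 stop

f/2.8 → f/3.2 → f/3.5 → f/4 — count the steps: 3 third-stops = 1 stop.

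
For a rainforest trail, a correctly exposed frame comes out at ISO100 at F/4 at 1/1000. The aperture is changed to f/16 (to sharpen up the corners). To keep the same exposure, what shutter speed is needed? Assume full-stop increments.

1/60s

Aperture: f/4 → f/5.6 → f/8 → f/11 → f/16 — 4 stops narrower (darker).
Need 4 stops brighter from the shutter speed: 1/1000 → 1/500 → 1/250 → 1/125 → 1/60.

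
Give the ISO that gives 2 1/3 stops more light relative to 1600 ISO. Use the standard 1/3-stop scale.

ISO 8000

ISO: 1600 → 2000 → 2500 → 3200 → 4000 → 5000 → 6400 → 8000 — 2 1/3 stops raised (brighter).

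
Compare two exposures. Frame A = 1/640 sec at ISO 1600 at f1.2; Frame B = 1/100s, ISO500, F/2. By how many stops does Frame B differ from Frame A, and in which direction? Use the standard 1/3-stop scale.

Aperture: f/1.2 → f/1.4 → f/1.6 → f/1.8 → f/2 — 1 1/3 stops narrower (darker).
Shutter speed: 1/640 → 1/500 → 1/400 → 1/320 → 1/250 → 1/200 → 1/160 → 1/125 → 1/100 — 2 2/3 stops longer (brighter).
ISO: 1600 → 1250 → 1000 → 800 → 640 → 500 — 1 2/3 stops lower (darker).
Net: −1 1/3 +2 2/3 −1 2/3 = −1/3 stops.

1/3 stop darker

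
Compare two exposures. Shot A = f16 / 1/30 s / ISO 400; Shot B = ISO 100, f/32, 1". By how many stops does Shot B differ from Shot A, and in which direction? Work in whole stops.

Aperture: f/16 → f/22 → f/32 — 2 stops narrower (darker).
Shutter speed: 1/30 → 1/15 → 1/8 → 1/4 → 1/2 → 1 — 5 stops longer (brighter).
ISO: 400 → 200 → 100 — 2 stops lower (darker).
Net: −2 +5 −2 = +1 stop.

1 stop brighter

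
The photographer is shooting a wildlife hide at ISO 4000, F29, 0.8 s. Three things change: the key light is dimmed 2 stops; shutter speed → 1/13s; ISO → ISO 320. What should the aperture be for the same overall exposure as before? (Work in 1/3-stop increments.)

Scene light: 2 stops darker.
Shutter speed: 0.8 → 0.6 → 0.5 → 0.4 → 0.3 → 1/4 → 1/5 → 1/6 → 1/8 → 1/10 → 1/13 — 3 1/3 stops faster (darker).
ISO: 4000 → 3200 → 2500 → 2000 → 1600 → 1250 → 1000 → 800 → 640 → 500 → 400 → 320 — 3 2/3 stops dropped (darker).
Net so far: 9 stops darker. Aperture: f/29 → f/25 → f/22 → f/20 → f/18 → f/16 → f/14 → f/13 → f/11 → f/10 → f/9 → f/8 → f/7.1 → f/6.3 → f/5.6 → f/5 → f/4.5 → f/4 → f/3.5 → f/3.2 → f/2.8 → f/2.5 → f/2.2 → f/2 → f/1.8 → f/1.6 → f/1.4 → f/1.2.

f/1.2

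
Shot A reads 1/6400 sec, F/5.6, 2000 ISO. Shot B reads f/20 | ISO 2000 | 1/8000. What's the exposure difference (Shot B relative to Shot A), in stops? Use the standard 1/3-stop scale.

4 stops darker

Aperture: f/5.6 → f/6.3 → f/7.1 → f/8 → f/9 → f/10 → f/11 → f/13 → f/14 → f/16 → f/18 → f/20 — 3 2/3 stops stopped down (darker).
Shutter speed: 1/6400 → 1/8000 — 1/3 stop shorter (darker).
ISO: unchanged.
Net: −3 2/3 −1/3 = −4 stops.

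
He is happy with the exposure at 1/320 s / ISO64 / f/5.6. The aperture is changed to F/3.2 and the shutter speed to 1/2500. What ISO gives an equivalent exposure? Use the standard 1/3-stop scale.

Aperture: f/5.6 → f/5 → f/4.5 → f/4 → f/3.5 → f/3.2 — 1 2/3 stops wider (brighter).
Shutter speed: 1/320 → 1/400 → 1/500 → 1/640 → 1/800 → 1/1000 → 1/1250 → 1/1600 → 1/2000 → 1/2500 — 3 stops faster (darker).
Net change so far: 1 1/3 stops darker. Offset with the ISO: 64 → 80 → 100 → 125 → 160.

ISO 160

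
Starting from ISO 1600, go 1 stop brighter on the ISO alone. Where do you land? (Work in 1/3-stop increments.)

ISO: 1600 → 2000 → 2500 → 3200 — 1 stop higher (brighter).

ISO 3200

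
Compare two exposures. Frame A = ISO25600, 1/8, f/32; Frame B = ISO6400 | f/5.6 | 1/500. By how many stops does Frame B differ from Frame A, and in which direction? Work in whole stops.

3 stops darker

Aperture: f/32 → f/22 → f/16 → f/11 → f/8 → f/5.6 — 5 stops larger aperture (brighter).
Shutter speed: 1/8 → 1/15 → 1/30 → 1/60 → 1/125 → 1/250 → 1/500 — 6 stops faster (darker).
ISO: 25600 → 12800 → 6400 — 2 stops dropped (darker).
Net: +5 −6 −2 = −3 stops.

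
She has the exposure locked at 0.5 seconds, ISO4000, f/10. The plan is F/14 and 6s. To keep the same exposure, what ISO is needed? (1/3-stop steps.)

Aperture: f/10 → f/11 → f/13 → f/14 — 1 stop narrower (darker).
Shutter speed: 0.5 → 0.6 → 0.8 → 1 → 1.3 → 1.6 → 2 → 2.5 → 3.2 → 4 → 5 → 6 — 3 2/3 stops slower (brighter).
Net change so far: 2 2/3 stops brighter. Offset with the ISO: 4000 → 3200 → 2500 → 2000 → 1600 → 1250 → 1000 → 800 → 640.

ISO 640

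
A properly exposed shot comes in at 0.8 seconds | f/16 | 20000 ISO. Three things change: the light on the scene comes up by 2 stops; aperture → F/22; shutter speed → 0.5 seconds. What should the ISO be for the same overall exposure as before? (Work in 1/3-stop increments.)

Scene light: 2 stops brighter.
Aperture: f/16 → f/18 → f/20 → f/22 — 1 stop narrower (darker).
Shutter speed: 0.8 → 0.6 → 0.5 — 2/3 stop faster (darker).
Net so far: 1/3 stop brighter. ISO: 20000 → 16000.

ISO 16000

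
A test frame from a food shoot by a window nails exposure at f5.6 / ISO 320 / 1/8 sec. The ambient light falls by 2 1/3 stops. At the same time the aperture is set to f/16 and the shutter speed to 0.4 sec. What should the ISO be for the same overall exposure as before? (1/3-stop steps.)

Scene light: 2 1/3 stops darker.
Aperture: f/5.6 → f/6.3 → f/7.1 → f/8 → f/9 → f/10 → f/11 → f/13 → f/14 → f/16 — 3 stops narrower (darker).
Shutter speed: 1/8 → 1/6 → 1/5 → 1/4 → 0.3 → 0.4 — 1 2/3 stops slower (brighter).
Net so far: 3 2/3 stops darker. ISO: 320 → 400 → 500 → 640 → 800 → 1000 → 1250 → 1600 → 2000 → 2500 → 3200 → 4000.

ISO 4000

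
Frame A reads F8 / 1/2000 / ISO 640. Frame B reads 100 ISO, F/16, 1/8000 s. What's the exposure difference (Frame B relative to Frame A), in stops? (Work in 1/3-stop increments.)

Aperture: f/8 → f/9 → f/10 → f/11 → f/13 → f/14 → f/16 — 2 stops smaller aperture (darker).
Shutter speed: 1/2000 → 1/2500 → 1/3200 → 1/4000 → 1/5000 → 1/6400 → 1/8000 — 2 stops faster (darker).
ISO: 640 → 500 → 400 → 320 → 250 → 200 → 160 → 125 → 100 — 2 2/3 stops dropped (darker).
Net: −2 −2 −2 2/3 = −6 2/3 stops.

6 2/3 stops darker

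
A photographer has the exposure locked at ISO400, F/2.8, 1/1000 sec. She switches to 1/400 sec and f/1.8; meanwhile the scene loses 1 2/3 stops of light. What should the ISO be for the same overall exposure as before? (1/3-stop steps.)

Scene light: 1 2/3 stops darker.
Shutter speed: 1/1000 → 1/800 → 1/640 → 1/500 → 1/400 — 1 1/3 stops slower (brighter).
Aperture: f/2.8 → f/2.5 → f/2.2 → f/2 → f/1.8 — 1 1/3 stops larger aperture (brighter).
Net so far: 1 stop brighter. ISO: 400 → 320 → 250 → 200.

ISO 200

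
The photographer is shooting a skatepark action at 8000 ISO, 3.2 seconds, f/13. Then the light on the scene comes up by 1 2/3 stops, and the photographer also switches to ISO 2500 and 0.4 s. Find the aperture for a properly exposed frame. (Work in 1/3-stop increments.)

f/4.5

Scene light: 1 2/3 stops brighter.
ISO: 8000 → 6400 → 5000 → 4000 → 3200 → 2500 — 1 2/3 stops dropped (darker).
Shutter speed: 3.2 → 2.5 → 2 → 1.6 → 1.3 → 1 → 0.8 → 0.6 → 0.5 → 0.4 — 3 stops faster (darker).
Net so far: 3 stops darker. Aperture: f/13 → f/11 → f/10 → f/9 → f/8 → f/7.1 → f/6.3 → f/5.6 → f/5 → f/4.5.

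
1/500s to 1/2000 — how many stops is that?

2 stops

1/500 → 1/1000 → 1/2000 — count the steps: 2 stops.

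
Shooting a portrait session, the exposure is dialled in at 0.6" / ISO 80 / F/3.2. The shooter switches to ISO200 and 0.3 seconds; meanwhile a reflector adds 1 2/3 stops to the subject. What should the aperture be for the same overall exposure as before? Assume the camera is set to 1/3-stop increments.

Scene light: 1 2/3 stops brighter.
ISO: 80 → 100 → 125 → 160 → 200 — 1 1/3 stops higher (brighter).
Shutter speed: 0.6 → 0.5 → 0.4 → 0.3 — 1 stop faster (darker).
Net so far: 2 stops brighter. Aperture: f/3.2 → f/3.5 → f/4 → f/4.5 → f/5 → f/5.6 → f/6.3.

f/6.3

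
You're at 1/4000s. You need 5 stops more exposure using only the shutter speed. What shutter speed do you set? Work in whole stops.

1/125s

Shutter speed: 1/4000 → 1/2000 → 1/1000 → 1/500 → 1/250 → 1/125 — 5 stops longer (brighter).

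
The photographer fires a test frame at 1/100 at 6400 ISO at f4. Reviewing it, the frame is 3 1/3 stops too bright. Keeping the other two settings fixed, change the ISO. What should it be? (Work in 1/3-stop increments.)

Overexposed by 3 1/3 stops → need 3 1/3 stops darker.
ISO: 6400 → 5000 → 4000 → 3200 → 2500 → 2000 → 1600 → 1250 → 1000 → 800 → 640.

ISO 640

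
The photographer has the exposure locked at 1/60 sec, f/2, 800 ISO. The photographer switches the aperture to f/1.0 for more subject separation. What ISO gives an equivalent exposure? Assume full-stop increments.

Aperture: f/2 → f/1.4 → f/1.0 — 2 stops opened up (brighter).
Need 2 stops darker from the ISO: 800 → 400 → 200.

ISO 200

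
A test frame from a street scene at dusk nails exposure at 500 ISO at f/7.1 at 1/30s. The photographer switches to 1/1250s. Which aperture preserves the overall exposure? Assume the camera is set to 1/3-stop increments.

f/1.1

Shutter speed: 1/30 → 1/40 → 1/50 → 1/60 → 1/80 → 1/100 → 1/125 → 1/160 → 1/200 → 1/250 → 1/320 → 1/400 → 1/500 → 1/640 → 1/800 → 1/1000 → 1/1250 — 5 1/3 stops shorter (darker).
Need 5 1/3 stops brighter from the aperture: f/7.1 → f/6.3 → f/5.6 → f/5 → f/4.5 → f/4 → f/3.5 → f/3.2 → f/2.8 → f/2.5 → f/2.2 → f/2 → f/1.8 → f/1.6 → f/1.4 → f/1.2 → f/1.1.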